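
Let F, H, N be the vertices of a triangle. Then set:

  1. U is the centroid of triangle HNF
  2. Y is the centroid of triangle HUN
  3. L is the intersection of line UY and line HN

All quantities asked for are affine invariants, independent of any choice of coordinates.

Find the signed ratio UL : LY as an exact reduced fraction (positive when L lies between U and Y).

UL:LY = -3

Choose coordinates F = (0, 0), H = (1, 0), N = (0, 1).
1. U is the centroid of triangle HNF ⇒ U = (1/3, 1/3)
2. Y is the centroid of triangle HUN ⇒ Y = (4/9, 4/9)
3. L is the intersection of line UY and line HN ⇒ L = (1/2, 1/2)
L = U + t·(Y−U) with t = 3/2, so UL:LY = t:(1−t) = 3/2:-1/2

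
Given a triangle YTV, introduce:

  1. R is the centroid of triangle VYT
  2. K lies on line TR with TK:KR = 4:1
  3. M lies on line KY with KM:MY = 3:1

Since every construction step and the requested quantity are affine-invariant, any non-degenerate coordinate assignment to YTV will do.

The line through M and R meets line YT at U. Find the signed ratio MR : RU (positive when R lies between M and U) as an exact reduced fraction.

MR:RU = -4/5

Set Y = (0, 0), T = (1, 0), V = (0, 1); any affine frame gives the same invariant.
1. R is the centroid of triangle VYT ⇒ R = (1/3, 1/3)
2. K lies on line TR with TK:KR = 4:1 ⇒ K = (7/15, 4/15)
3. M lies on line KY with KM:MY = 3:1 ⇒ M = (7/60, 1/15)
line MR meets YT at U = (1/16, 0)
R = M + t·(U−M) with t = -4, so MR:RU = -4:5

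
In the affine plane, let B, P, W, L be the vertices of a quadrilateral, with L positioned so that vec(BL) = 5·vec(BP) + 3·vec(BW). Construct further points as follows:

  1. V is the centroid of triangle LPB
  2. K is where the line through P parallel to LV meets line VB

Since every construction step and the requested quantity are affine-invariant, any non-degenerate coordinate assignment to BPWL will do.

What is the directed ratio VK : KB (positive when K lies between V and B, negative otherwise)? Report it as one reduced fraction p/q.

VK:KB = -1/2

Set B = (0, 0), P = (1, 0), W = (0, 1), L = (5, 3); any affine frame gives the same invariant.
1. V is the centroid of triangle LPB ⇒ V = (2, 1)
2. K is where the line through P parallel to LV meets line VB ⇒ K = (4, 2)
K = V + t·(B−V) with t = -1, so VK:KB = t:(1−t) = -1:2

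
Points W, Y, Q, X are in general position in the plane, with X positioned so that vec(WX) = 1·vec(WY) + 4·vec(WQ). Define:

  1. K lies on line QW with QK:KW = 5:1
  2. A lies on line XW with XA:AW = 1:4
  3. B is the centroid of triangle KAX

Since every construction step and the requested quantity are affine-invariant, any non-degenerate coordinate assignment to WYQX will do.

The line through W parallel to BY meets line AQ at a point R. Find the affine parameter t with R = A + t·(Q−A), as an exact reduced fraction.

Work in coordinates with W = (0, 0), Y = (1, 0), Q = (0, 1), X = (1, 4).
1. K lies on line QW with QK:KW = 5:1 ⇒ K = (0, 1/6)
2. A lies on line XW with XA:AW = 1:4 ⇒ A = (4/5, 16/5)
3. B is the centroid of triangle KAX ⇒ B = (3/5, 221/90)
through W parallel to BY: direction (2/5, -221/90); meets AQ at R = (-9/80, 221/320)
R = A + t·(Q−A) with t = 73/64

t = 73/64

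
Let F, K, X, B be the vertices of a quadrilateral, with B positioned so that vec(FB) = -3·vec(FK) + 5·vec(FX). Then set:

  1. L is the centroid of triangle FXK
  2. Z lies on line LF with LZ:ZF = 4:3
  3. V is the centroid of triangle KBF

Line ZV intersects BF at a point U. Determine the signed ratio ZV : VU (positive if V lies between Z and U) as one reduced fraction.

ZV:VU = -11/35

Assign F = (0, 0), K = (1, 0), X = (0, 1), B = (-3, 5) — the answer is frame-independent, so this choice is without loss of generality.
1. L is the centroid of triangle FXK ⇒ L = (1/3, 1/3)
2. Z lies on line LF with LZ:ZF = 4:3 ⇒ Z = (1/7, 1/7)
3. V is the centroid of triangle KBF ⇒ V = (-2/3, 5/3)
line ZV meets BF at U = (21/11, -35/11)
V = Z + t·(U−Z) with t = -11/24, so ZV:VU = -11/24:35/24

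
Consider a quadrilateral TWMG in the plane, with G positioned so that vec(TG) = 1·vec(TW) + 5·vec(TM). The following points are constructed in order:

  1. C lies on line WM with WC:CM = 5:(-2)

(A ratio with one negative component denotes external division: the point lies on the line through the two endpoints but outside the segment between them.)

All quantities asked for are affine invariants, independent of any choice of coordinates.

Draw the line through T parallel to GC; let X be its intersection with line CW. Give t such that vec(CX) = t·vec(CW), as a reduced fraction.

Work in coordinates with T = (0, 0), W = (1, 0), M = (0, 1), G = (1, 5).
1. C lies on line WM with WC:CM = 5:(-2) ⇒ C = (-2/3, 5/3)
through T parallel to GC: direction (-5/3, -10/3); meets CW at X = (1/3, 2/3)
X = C + t·(W−C) with t = 3/5

t = 3/5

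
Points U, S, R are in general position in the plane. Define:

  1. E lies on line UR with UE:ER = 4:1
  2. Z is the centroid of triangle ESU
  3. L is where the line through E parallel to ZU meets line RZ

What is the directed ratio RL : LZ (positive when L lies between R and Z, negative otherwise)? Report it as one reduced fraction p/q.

Set U = (0, 0), S = (1, 0), R = (0, 1); any affine frame gives the same invariant.
1. E lies on line UR with UE:ER = 4:1 ⇒ E = (0, 4/5)
2. Z is the centroid of triangle ESU ⇒ Z = (1/3, 4/15)
3. L is where the line through E parallel to ZU meets line RZ ⇒ L = (1/15, 64/75)
L = R + t·(Z−R) with t = 1/5, so RL:LZ = t:(1−t) = 1/5:4/5

RL:LZ = 1/4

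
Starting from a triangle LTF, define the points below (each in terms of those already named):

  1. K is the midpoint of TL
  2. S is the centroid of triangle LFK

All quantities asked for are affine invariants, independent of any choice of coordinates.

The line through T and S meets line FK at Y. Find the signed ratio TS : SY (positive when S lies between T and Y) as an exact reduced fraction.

TS:SY = -4

Assign L = (0, 0), T = (1, 0), F = (0, 1) — the answer is frame-independent, so this choice is without loss of generality.
1. K is the midpoint of TL ⇒ K = (1/2, 0)
2. S is the centroid of triangle LFK ⇒ S = (1/6, 1/3)
line TS meets FK at Y = (3/8, 1/4)
S = T + t·(Y−T) with t = 4/3, so TS:SY = 4/3:-1/3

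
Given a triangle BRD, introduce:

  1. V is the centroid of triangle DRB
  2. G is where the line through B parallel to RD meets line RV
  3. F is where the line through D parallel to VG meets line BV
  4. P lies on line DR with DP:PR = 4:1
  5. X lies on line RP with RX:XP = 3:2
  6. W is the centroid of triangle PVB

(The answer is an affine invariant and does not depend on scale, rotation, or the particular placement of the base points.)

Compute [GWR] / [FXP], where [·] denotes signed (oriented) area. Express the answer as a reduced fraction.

[GWR]:[FXP] = -10

Assign B = (0, 0), R = (1, 0), D = (0, 1) — the answer is frame-independent, so this choice is without loss of generality.
1. V is the centroid of triangle DRB ⇒ V = (1/3, 1/3)
2. G is where the line through B parallel to RD meets line RV ⇒ G = (-1, 1)
3. F is where the line through D parallel to VG meets line BV ⇒ F = (2/3, 2/3)
4. P lies on line DR with DP:PR = 4:1 ⇒ P = (4/5, 1/5)
5. X lies on line RP with RX:XP = 3:2 ⇒ X = (22/25, 3/25)
6. W is the centroid of triangle PVB ⇒ W = (17/45, 8/45)
2·[GWR] = 4/15, 2·[FXP] = -2/75
[GWR]:[FXP] = 4/15:-2/75 = -10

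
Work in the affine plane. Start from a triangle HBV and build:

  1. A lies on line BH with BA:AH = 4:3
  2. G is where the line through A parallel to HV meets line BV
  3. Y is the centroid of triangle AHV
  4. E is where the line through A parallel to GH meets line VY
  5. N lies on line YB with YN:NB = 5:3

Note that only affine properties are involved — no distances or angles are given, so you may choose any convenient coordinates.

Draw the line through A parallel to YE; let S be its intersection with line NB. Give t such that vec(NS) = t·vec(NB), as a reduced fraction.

t = -31/33

Assign H = (0, 0), B = (1, 0), V = (0, 1) — the answer is frame-independent, so this choice is without loss of generality.
1. A lies on line BH with BA:AH = 4:3 ⇒ A = (3/7, 0)
2. G is where the line through A parallel to HV meets line BV ⇒ G = (3/7, 4/7)
3. Y is the centroid of triangle AHV ⇒ Y = (1/7, 1/3)
4. E is where the line through A parallel to GH meets line VY ⇒ E = (11/42, -2/9)
5. N lies on line YB with YN:NB = 5:3 ⇒ N = (19/28, 1/8)
through A parallel to YE: direction (5/42, -5/9); meets NB at S = (29/77, 8/33)
S = N + t·(B−N) with t = -31/33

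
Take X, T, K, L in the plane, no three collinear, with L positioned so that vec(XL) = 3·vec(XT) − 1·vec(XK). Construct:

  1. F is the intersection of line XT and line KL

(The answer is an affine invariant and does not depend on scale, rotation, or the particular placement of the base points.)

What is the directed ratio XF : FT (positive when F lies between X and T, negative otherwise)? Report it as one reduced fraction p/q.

XF:FT = -3

Work in coordinates with X = (0, 0), T = (1, 0), K = (0, 1), L = (3, -1).
1. F is the intersection of line XT and line KL ⇒ F = (3/2, 0)
F = X + t·(T−X) with t = 3/2, so XF:FT = t:(1−t) = 3/2:-1/2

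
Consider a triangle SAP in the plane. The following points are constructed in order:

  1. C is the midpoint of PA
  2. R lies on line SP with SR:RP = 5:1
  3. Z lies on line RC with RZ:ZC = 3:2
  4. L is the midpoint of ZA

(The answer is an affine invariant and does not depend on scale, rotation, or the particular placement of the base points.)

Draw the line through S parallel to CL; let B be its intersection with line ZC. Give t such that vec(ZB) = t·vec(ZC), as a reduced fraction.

Assign S = (0, 0), A = (1, 0), P = (0, 1) — the answer is frame-independent, so this choice is without loss of generality.
1. C is the midpoint of PA ⇒ C = (1/2, 1/2)
2. R lies on line SP with SR:RP = 5:1 ⇒ R = (0, 5/6)
3. Z lies on line RC with RZ:ZC = 3:2 ⇒ Z = (3/10, 19/30)
4. L is the midpoint of ZA ⇒ L = (13/20, 19/60)
through S parallel to CL: direction (3/20, -11/60); meets ZC at B = (-3/2, 11/6)
B = Z + t·(C−Z) with t = -9

t = -9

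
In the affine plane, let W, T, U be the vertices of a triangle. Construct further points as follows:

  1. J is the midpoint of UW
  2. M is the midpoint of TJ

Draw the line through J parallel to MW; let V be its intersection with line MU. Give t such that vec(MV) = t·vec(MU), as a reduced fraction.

t = 1/2

Choose coordinates W = (0, 0), T = (1, 0), U = (0, 1).
1. J is the midpoint of UW ⇒ J = (0, 1/2)
2. M is the midpoint of TJ ⇒ M = (1/2, 1/4)
through J parallel to MW: direction (-1/2, -1/4); meets MU at V = (1/4, 5/8)
V = M + t·(U−M) with t = 1/2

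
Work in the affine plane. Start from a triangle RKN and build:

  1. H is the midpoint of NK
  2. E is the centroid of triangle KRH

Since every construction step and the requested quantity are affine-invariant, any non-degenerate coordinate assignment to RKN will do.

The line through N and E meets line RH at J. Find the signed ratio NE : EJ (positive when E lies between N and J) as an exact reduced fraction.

NE:EJ = -4

Choose coordinates R = (0, 0), K = (1, 0), N = (0, 1).
1. H is the midpoint of NK ⇒ H = (1/2, 1/2)
2. E is the centroid of triangle KRH ⇒ E = (1/2, 1/6)
line NE meets RH at J = (3/8, 3/8)
E = N + t·(J−N) with t = 4/3, so NE:EJ = 4/3:-1/3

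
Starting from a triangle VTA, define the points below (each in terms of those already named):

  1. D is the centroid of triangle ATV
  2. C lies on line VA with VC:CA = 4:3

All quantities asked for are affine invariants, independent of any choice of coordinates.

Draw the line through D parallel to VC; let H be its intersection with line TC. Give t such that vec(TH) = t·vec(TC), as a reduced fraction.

Set V = (0, 0), T = (1, 0), A = (0, 1); any affine frame gives the same invariant.
1. D is the centroid of triangle ATV ⇒ D = (1/3, 1/3)
2. C lies on line VA with VC:CA = 4:3 ⇒ C = (0, 4/7)
through D parallel to VC: direction (0, 4/7); meets TC at H = (1/3, 8/21)
H = T + t·(C−T) with t = 2/3

t = 2/3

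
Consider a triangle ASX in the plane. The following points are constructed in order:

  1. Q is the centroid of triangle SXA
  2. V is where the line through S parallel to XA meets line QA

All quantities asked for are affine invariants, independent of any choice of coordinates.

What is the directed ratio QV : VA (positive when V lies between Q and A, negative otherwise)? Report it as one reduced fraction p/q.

Work in coordinates with A = (0, 0), S = (1, 0), X = (0, 1).
1. Q is the centroid of triangle SXA ⇒ Q = (1/3, 1/3)
2. V is where the line through S parallel to XA meets line QA ⇒ V = (1, 1)
V = Q + t·(A−Q) with t = -2, so QV:VA = t:(1−t) = -2:3

QV:VA = -2/3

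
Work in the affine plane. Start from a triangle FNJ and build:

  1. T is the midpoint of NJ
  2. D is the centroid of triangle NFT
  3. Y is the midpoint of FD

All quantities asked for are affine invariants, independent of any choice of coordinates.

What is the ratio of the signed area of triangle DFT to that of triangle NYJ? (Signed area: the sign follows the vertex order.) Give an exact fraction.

[DFT]:[NYJ] = 1/4

Assign F = (0, 0), N = (1, 0), J = (0, 1) — the answer is frame-independent, so this choice is without loss of generality.
1. T is the midpoint of NJ ⇒ T = (1/2, 1/2)
2. D is the centroid of triangle NFT ⇒ D = (1/2, 1/6)
3. Y is the midpoint of FD ⇒ Y = (1/4, 1/12)
2·[DFT] = -1/6, 2·[NYJ] = -2/3
[DFT]:[NYJ] = -1/6:-2/3 = 1/4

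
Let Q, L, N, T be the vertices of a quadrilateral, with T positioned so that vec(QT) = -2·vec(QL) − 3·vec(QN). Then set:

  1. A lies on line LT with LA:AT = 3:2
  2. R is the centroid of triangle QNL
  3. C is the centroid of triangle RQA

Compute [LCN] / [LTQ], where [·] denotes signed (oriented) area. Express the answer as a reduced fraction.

[LCN]:[LTQ] = 74/135

Set Q = (0, 0), L = (1, 0), N = (0, 1), T = (-2, -3); any affine frame gives the same invariant.
1. A lies on line LT with LA:AT = 3:2 ⇒ A = (-4/5, -9/5)
2. R is the centroid of triangle QNL ⇒ R = (1/3, 1/3)
3. C is the centroid of triangle RQA ⇒ C = (-7/45, -22/45)
2·[LCN] = -74/45, 2·[LTQ] = -3
[LCN]:[LTQ] = -74/45:-3 = 74/135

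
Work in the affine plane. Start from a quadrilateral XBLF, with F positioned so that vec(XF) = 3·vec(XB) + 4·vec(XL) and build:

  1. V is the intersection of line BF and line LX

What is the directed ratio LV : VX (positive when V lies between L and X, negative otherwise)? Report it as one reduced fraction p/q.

Work in coordinates with X = (0, 0), B = (1, 0), L = (0, 1), F = (3, 4).
1. V is the intersection of line BF and line LX ⇒ V = (0, -2)
V = L + t·(X−L) with t = 3, so LV:VX = t:(1−t) = 3:-2

LV:VX = -3/2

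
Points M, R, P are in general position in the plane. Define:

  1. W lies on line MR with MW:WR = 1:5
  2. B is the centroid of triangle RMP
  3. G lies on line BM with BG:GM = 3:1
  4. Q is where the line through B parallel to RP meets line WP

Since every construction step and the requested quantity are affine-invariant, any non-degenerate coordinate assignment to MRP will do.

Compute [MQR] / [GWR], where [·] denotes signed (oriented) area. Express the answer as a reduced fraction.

Choose coordinates M = (0, 0), R = (1, 0), P = (0, 1).
1. W lies on line MR with MW:WR = 1:5 ⇒ W = (1/6, 0)
2. B is the centroid of triangle RMP ⇒ B = (1/3, 1/3)
3. G lies on line BM with BG:GM = 3:1 ⇒ G = (1/12, 1/12)
4. Q is where the line through B parallel to RP meets line WP ⇒ Q = (1/15, 3/5)
2·[MQR] = -3/5, 2·[GWR] = 5/72
[MQR]:[GWR] = -3/5:5/72 = -216/25

[MQR]:[GWR] = -216/25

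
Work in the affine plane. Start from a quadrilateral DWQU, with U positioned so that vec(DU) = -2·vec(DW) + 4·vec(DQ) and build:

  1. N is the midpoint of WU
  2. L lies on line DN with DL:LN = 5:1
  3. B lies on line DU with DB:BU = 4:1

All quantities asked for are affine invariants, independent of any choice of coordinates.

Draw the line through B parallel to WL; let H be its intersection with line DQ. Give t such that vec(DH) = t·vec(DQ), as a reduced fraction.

Assign D = (0, 0), W = (1, 0), Q = (0, 1), U = (-2, 4) — the answer is frame-independent, so this choice is without loss of generality.
1. N is the midpoint of WU ⇒ N = (-1/2, 2)
2. L lies on line DN with DL:LN = 5:1 ⇒ L = (-5/12, 5/3)
3. B lies on line DU with DB:BU = 4:1 ⇒ B = (-8/5, 16/5)
through B parallel to WL: direction (-17/12, 5/3); meets DQ at H = (0, 112/85)
H = D + t·(Q−D) with t = 112/85

t = 112/85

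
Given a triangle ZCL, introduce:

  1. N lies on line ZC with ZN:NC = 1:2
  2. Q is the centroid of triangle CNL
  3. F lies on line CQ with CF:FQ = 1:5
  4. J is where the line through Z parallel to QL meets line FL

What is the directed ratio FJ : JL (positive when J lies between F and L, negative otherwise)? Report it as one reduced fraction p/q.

FJ:JL = -17/12

Choose coordinates Z = (0, 0), C = (1, 0), L = (0, 1).
1. N lies on line ZC with ZN:NC = 1:2 ⇒ N = (1/3, 0)
2. Q is the centroid of triangle CNL ⇒ Q = (4/9, 1/3)
3. F lies on line CQ with CF:FQ = 1:5 ⇒ F = (49/54, 1/18)
4. J is where the line through Z parallel to QL meets line FL ⇒ J = (-98/45, 49/15)
J = F + t·(L−F) with t = 17/5, so FJ:JL = t:(1−t) = 17/5:-12/5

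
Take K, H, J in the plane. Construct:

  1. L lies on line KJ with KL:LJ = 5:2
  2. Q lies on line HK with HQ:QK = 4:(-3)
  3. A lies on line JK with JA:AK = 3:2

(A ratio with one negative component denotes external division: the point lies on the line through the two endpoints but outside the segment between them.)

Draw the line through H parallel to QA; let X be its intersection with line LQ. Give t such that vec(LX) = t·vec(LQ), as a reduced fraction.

Assign K = (0, 0), H = (1, 0), J = (0, 1) — the answer is frame-independent, so this choice is without loss of generality.
1. L lies on line KJ with KL:LJ = 5:2 ⇒ L = (0, 5/7)
2. Q lies on line HK with HQ:QK = 4:(-3) ⇒ Q = (-3, 0)
3. A lies on line JK with JA:AK = 3:2 ⇒ A = (0, 2/5)
through H parallel to QA: direction (3, 2/5); meets LQ at X = (-89/11, -40/33)
X = L + t·(Q−L) with t = 89/33

t = 89/33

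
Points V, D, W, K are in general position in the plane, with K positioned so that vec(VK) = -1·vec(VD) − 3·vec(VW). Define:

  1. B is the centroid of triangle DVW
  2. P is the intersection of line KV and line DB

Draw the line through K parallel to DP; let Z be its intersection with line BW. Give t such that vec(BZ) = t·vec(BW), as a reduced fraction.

t = -8

Set V = (0, 0), D = (1, 0), W = (0, 1), K = (-1, -3); any affine frame gives the same invariant.
1. B is the centroid of triangle DVW ⇒ B = (1/3, 1/3)
2. P is the intersection of line KV and line DB ⇒ P = (1/7, 3/7)
through K parallel to DP: direction (-6/7, 3/7); meets BW at Z = (3, -5)
Z = B + t·(W−B) with t = -8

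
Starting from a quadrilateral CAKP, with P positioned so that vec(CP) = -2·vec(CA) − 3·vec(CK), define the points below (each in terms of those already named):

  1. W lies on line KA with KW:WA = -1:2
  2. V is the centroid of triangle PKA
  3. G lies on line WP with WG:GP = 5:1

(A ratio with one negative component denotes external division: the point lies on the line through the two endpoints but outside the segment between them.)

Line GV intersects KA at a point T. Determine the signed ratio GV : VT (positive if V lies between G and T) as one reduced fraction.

GV:VT = 3/2

Work in coordinates with C = (0, 0), A = (1, 0), K = (0, 1), P = (-2, -3).
1. W lies on line KA with KW:WA = -1:2 ⇒ W = (-1, 2)
2. V is the centroid of triangle PKA ⇒ V = (-1/3, -2/3)
3. G lies on line WP with WG:GP = 5:1 ⇒ G = (-11/6, -13/6)
line GV meets KA at T = (2/3, 1/3)
V = G + t·(T−G) with t = 3/5, so GV:VT = 3/5:2/5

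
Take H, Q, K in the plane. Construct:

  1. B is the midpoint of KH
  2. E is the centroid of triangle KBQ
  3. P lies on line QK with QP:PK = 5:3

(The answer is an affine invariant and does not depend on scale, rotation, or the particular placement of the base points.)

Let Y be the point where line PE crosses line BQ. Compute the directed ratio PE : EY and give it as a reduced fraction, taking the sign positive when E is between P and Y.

Assign H = (0, 0), Q = (1, 0), K = (0, 1) — the answer is frame-independent, so this choice is without loss of generality.
1. B is the midpoint of KH ⇒ B = (0, 1/2)
2. E is the centroid of triangle KBQ ⇒ E = (1/3, 1/2)
3. P lies on line QK with QP:PK = 5:3 ⇒ P = (3/8, 5/8)
line PE meets BQ at Y = (2/7, 5/14)
E = P + t·(Y−P) with t = 7/15, so PE:EY = 7/15:8/15

PE:EY = 7/8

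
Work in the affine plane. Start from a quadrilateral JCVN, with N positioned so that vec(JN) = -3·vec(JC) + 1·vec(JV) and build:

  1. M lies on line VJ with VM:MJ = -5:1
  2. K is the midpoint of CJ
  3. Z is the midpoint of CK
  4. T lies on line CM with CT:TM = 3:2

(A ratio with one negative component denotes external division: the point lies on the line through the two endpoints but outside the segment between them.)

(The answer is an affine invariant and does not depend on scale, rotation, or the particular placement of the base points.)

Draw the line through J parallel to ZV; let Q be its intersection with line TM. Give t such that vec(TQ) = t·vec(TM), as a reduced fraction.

t = 23/38

Assign J = (0, 0), C = (1, 0), V = (0, 1), N = (-3, 1) — the answer is frame-independent, so this choice is without loss of generality.
1. M lies on line VJ with VM:MJ = -5:1 ⇒ M = (0, -1/4)
2. K is the midpoint of CJ ⇒ K = (1/2, 0)
3. Z is the midpoint of CK ⇒ Z = (3/4, 0)
4. T lies on line CM with CT:TM = 3:2 ⇒ T = (2/5, -3/20)
through J parallel to ZV: direction (-3/4, 1); meets TM at Q = (3/19, -4/19)
Q = T + t·(M−T) with t = 23/38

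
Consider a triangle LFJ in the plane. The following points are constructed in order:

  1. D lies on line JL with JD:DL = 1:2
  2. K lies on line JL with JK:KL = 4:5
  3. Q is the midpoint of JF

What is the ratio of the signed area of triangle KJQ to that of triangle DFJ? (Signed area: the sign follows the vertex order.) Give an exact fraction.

Work in coordinates with L = (0, 0), F = (1, 0), J = (0, 1).
1. D lies on line JL with JD:DL = 1:2 ⇒ D = (0, 2/3)
2. K lies on line JL with JK:KL = 4:5 ⇒ K = (0, 5/9)
3. Q is the midpoint of JF ⇒ Q = (1/2, 1/2)
2·[KJQ] = -2/9, 2·[DFJ] = 1/3
[KJQ]:[DFJ] = -2/9:1/3 = -2/3

[KJQ]:[DFJ] = -2/3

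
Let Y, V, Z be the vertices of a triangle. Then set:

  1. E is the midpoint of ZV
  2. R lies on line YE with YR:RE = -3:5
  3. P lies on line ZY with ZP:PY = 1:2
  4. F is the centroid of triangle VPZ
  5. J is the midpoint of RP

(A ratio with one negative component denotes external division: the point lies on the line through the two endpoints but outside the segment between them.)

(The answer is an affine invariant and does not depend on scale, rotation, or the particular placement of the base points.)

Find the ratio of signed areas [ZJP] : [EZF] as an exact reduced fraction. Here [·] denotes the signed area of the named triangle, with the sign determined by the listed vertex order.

[ZJP]:[EZF] = 9/4

Work in coordinates with Y = (0, 0), V = (1, 0), Z = (0, 1).
1. E is the midpoint of ZV ⇒ E = (1/2, 1/2)
2. R lies on line YE with YR:RE = -3:5 ⇒ R = (-3/4, -3/4)
3. P lies on line ZY with ZP:PY = 1:2 ⇒ P = (0, 2/3)
4. F is the centroid of triangle VPZ ⇒ F = (1/3, 5/9)
5. J is the midpoint of RP ⇒ J = (-3/8, -1/24)
2·[ZJP] = 1/8, 2·[EZF] = 1/18
[ZJP]:[EZF] = 1/8:1/18 = 9/4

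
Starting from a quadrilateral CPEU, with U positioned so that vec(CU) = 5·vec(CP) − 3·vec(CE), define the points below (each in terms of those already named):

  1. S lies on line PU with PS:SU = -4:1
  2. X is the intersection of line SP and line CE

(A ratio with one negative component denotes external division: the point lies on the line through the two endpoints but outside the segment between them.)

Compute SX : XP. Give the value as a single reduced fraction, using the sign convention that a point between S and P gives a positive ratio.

Set C = (0, 0), P = (1, 0), E = (0, 1), U = (5, -3); any affine frame gives the same invariant.
1. S lies on line PU with PS:SU = -4:1 ⇒ S = (19/3, -4)
2. X is the intersection of line SP and line CE ⇒ X = (0, 3/4)
X = S + t·(P−S) with t = 19/16, so SX:XP = t:(1−t) = 19/16:-3/16

SX:XP = -19/3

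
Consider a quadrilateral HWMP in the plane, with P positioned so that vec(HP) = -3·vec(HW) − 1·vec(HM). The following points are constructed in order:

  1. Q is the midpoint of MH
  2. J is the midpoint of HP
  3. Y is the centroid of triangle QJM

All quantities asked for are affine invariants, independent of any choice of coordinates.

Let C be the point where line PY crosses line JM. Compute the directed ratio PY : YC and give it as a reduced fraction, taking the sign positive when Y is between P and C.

Assign H = (0, 0), W = (1, 0), M = (0, 1), P = (-3, -1) — the answer is frame-independent, so this choice is without loss of generality.
1. Q is the midpoint of MH ⇒ Q = (0, 1/2)
2. J is the midpoint of HP ⇒ J = (-3/2, -1/2)
3. Y is the centroid of triangle QJM ⇒ Y = (-1/2, 1/3)
line PY meets JM at C = (-6/7, 1/7)
Y = P + t·(C−P) with t = 7/6, so PY:YC = 7/6:-1/6

PY:YC = -7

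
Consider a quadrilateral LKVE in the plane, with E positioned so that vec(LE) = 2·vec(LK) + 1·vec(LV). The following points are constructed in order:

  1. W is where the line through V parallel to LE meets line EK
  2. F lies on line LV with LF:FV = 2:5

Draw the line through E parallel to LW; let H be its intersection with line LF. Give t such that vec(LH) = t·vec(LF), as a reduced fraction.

Assign L = (0, 0), K = (1, 0), V = (0, 1), E = (2, 1) — the answer is frame-independent, so this choice is without loss of generality.
1. W is where the line through V parallel to LE meets line EK ⇒ W = (4, 3)
2. F lies on line LV with LF:FV = 2:5 ⇒ F = (0, 2/7)
through E parallel to LW: direction (4, 3); meets LF at H = (0, -1/2)
H = L + t·(F−L) with t = -7/4

t = -7/4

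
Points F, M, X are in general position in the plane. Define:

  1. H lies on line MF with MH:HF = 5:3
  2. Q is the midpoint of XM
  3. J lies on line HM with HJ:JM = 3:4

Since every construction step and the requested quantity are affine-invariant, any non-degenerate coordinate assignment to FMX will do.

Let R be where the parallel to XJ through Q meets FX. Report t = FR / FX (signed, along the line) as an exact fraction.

t = 23/18

Choose coordinates F = (0, 0), M = (1, 0), X = (0, 1).
1. H lies on line MF with MH:HF = 5:3 ⇒ H = (3/8, 0)
2. Q is the midpoint of XM ⇒ Q = (1/2, 1/2)
3. J lies on line HM with HJ:JM = 3:4 ⇒ J = (9/14, 0)
through Q parallel to XJ: direction (9/14, -1); meets FX at R = (0, 23/18)
R = F + t·(X−F) with t = 23/18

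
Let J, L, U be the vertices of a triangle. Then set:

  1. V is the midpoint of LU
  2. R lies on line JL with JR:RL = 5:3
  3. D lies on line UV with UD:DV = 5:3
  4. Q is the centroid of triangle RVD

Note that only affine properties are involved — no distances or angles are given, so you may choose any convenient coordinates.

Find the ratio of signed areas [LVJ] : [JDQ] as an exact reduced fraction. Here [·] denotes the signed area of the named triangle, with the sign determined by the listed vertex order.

Set J = (0, 0), L = (1, 0), U = (0, 1); any affine frame gives the same invariant.
1. V is the midpoint of LU ⇒ V = (1/2, 1/2)
2. R lies on line JL with JR:RL = 5:3 ⇒ R = (5/8, 0)
3. D lies on line UV with UD:DV = 5:3 ⇒ D = (5/16, 11/16)
4. Q is the centroid of triangle RVD ⇒ Q = (23/48, 19/48)
2·[LVJ] = 1/2, 2·[JDQ] = -79/384
[LVJ]:[JDQ] = 1/2:-79/384 = -192/79

[LVJ]:[JDQ] = -192/79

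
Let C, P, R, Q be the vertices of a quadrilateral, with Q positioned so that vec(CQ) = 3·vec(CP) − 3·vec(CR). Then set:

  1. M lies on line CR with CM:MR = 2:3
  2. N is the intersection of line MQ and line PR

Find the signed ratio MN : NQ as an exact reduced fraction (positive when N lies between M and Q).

Choose coordinates C = (0, 0), P = (1, 0), R = (0, 1), Q = (3, -3).
1. M lies on line CR with CM:MR = 2:3 ⇒ M = (0, 2/5)
2. N is the intersection of line MQ and line PR ⇒ N = (-9/2, 11/2)
N = M + t·(Q−M) with t = -3/2, so MN:NQ = t:(1−t) = -3/2:5/2

MN:NQ = -3/5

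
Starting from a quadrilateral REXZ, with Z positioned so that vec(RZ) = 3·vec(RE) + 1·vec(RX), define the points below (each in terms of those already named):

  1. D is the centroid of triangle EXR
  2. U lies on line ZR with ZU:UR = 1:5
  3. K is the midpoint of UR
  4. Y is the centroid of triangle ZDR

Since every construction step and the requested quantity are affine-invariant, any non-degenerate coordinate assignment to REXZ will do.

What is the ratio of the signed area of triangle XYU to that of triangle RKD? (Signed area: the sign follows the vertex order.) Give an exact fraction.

Work in coordinates with R = (0, 0), E = (1, 0), X = (0, 1), Z = (3, 1).
1. D is the centroid of triangle EXR ⇒ D = (1/3, 1/3)
2. U lies on line ZR with ZU:UR = 1:5 ⇒ U = (5/2, 5/6)
3. K is the midpoint of UR ⇒ K = (5/4, 5/12)
4. Y is the centroid of triangle ZDR ⇒ Y = (10/9, 4/9)
2·[XYU] = 65/54, 2·[RKD] = 5/18
[XYU]:[RKD] = 65/54:5/18 = 13/3

[XYU]:[RKD] = 13/3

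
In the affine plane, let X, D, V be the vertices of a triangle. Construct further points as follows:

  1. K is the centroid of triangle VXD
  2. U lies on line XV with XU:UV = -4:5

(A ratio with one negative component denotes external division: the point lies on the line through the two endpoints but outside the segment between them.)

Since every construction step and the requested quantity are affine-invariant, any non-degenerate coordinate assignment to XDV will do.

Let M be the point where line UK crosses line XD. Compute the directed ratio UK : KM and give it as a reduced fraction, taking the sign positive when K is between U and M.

UK:KM = -13

Set X = (0, 0), D = (1, 0), V = (0, 1); any affine frame gives the same invariant.
1. K is the centroid of triangle VXD ⇒ K = (1/3, 1/3)
2. U lies on line XV with XU:UV = -4:5 ⇒ U = (0, -4)
line UK meets XD at M = (4/13, 0)
K = U + t·(M−U) with t = 13/12, so UK:KM = 13/12:-1/12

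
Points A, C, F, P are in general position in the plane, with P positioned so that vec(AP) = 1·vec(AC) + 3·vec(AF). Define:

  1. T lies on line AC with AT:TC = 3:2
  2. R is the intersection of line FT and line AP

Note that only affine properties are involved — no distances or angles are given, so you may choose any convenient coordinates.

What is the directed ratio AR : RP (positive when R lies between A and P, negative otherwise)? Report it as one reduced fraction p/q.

Assign A = (0, 0), C = (1, 0), F = (0, 1), P = (1, 3) — the answer is frame-independent, so this choice is without loss of generality.
1. T lies on line AC with AT:TC = 3:2 ⇒ T = (3/5, 0)
2. R is the intersection of line FT and line AP ⇒ R = (3/14, 9/14)
R = A + t·(P−A) with t = 3/14, so AR:RP = t:(1−t) = 3/14:11/14

AR:RP = 3/11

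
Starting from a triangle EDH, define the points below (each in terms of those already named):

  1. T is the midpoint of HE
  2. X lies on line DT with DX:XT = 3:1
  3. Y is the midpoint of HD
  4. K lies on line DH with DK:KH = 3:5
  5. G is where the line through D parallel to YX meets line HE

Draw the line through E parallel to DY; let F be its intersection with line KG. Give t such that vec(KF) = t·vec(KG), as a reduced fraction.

t = 2/3

Assign E = (0, 0), D = (1, 0), H = (0, 1) — the answer is frame-independent, so this choice is without loss of generality.
1. T is the midpoint of HE ⇒ T = (0, 1/2)
2. X lies on line DT with DX:XT = 3:1 ⇒ X = (1/4, 3/8)
3. Y is the midpoint of HD ⇒ Y = (1/2, 1/2)
4. K lies on line DH with DK:KH = 3:5 ⇒ K = (5/8, 3/8)
5. G is where the line through D parallel to YX meets line HE ⇒ G = (0, -1/2)
through E parallel to DY: direction (-1/2, 1/2); meets KG at F = (5/24, -5/24)
F = K + t·(G−K) with t = 2/3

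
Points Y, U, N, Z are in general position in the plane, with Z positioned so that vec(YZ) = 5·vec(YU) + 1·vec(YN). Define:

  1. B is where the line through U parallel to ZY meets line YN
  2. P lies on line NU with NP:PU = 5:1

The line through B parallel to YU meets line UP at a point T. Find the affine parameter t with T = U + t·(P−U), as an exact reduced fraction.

t = -6/5

Set Y = (0, 0), U = (1, 0), N = (0, 1), Z = (5, 1); any affine frame gives the same invariant.
1. B is where the line through U parallel to ZY meets line YN ⇒ B = (0, -1/5)
2. P lies on line NU with NP:PU = 5:1 ⇒ P = (5/6, 1/6)
through B parallel to YU: direction (1, 0); meets UP at T = (6/5, -1/5)
T = U + t·(P−U) with t = -6/5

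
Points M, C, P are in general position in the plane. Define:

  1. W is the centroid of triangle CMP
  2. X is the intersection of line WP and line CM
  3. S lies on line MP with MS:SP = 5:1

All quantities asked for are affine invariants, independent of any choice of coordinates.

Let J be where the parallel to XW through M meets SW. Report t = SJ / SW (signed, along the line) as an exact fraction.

Work in coordinates with M = (0, 0), C = (1, 0), P = (0, 1).
1. W is the centroid of triangle CMP ⇒ W = (1/3, 1/3)
2. X is the intersection of line WP and line CM ⇒ X = (1/2, 0)
3. S lies on line MP with MS:SP = 5:1 ⇒ S = (0, 5/6)
through M parallel to XW: direction (-1/6, 1/3); meets SW at J = (-5/3, 10/3)
J = S + t·(W−S) with t = -5

t = -5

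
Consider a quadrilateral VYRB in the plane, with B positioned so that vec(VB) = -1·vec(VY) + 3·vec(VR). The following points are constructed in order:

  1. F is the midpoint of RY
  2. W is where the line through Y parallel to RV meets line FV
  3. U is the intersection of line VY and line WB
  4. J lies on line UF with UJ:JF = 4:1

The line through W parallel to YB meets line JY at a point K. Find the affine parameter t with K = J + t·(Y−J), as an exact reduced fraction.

Set V = (0, 0), Y = (1, 0), R = (0, 1), B = (-1, 3); any affine frame gives the same invariant.
1. F is the midpoint of RY ⇒ F = (1/2, 1/2)
2. W is where the line through Y parallel to RV meets line FV ⇒ W = (1, 1)
3. U is the intersection of line VY and line WB ⇒ U = (2, 0)
4. J lies on line UF with UJ:JF = 4:1 ⇒ J = (4/5, 2/5)
through W parallel to YB: direction (-2, 3); meets JY at K = (-1, 4)
K = J + t·(Y−J) with t = -9

t = -9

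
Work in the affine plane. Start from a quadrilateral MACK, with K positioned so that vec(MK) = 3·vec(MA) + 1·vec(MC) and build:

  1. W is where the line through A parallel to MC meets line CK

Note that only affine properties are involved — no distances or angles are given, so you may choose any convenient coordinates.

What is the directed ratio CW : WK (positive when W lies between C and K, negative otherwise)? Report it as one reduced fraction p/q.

CW:WK = 1/2

Work in coordinates with M = (0, 0), A = (1, 0), C = (0, 1), K = (3, 1).
1. W is where the line through A parallel to MC meets line CK ⇒ W = (1, 1)
W = C + t·(K−C) with t = 1/3, so CW:WK = t:(1−t) = 1/3:2/3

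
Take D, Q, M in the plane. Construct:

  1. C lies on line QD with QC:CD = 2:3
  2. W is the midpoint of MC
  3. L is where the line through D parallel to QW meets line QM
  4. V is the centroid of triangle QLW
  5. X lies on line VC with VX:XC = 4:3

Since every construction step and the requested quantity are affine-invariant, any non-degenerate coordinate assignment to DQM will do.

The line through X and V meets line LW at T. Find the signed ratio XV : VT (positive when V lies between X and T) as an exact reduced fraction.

XV:VT = -104/35

Choose coordinates D = (0, 0), Q = (1, 0), M = (0, 1).
1. C lies on line QD with QC:CD = 2:3 ⇒ C = (3/5, 0)
2. W is the midpoint of MC ⇒ W = (3/10, 1/2)
3. L is where the line through D parallel to QW meets line QM ⇒ L = (7/2, -5/2)
4. V is the centroid of triangle QLW ⇒ V = (8/5, -2/3)
5. X lies on line VC with VX:XC = 4:3 ⇒ X = (36/35, -2/7)
line XV meets LW at T = (183/130, -7/13)
V = X + t·(T−X) with t = 104/69, so XV:VT = 104/69:-35/69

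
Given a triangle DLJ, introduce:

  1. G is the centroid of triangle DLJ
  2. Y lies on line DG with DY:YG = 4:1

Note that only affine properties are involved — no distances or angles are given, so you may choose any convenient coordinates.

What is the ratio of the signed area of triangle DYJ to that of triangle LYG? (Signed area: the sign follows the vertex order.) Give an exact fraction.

Assign D = (0, 0), L = (1, 0), J = (0, 1) — the answer is frame-independent, so this choice is without loss of generality.
1. G is the centroid of triangle DLJ ⇒ G = (1/3, 1/3)
2. Y lies on line DG with DY:YG = 4:1 ⇒ Y = (4/15, 4/15)
2·[DYJ] = 4/15, 2·[LYG] = -1/15
[DYJ]:[LYG] = 4/15:-1/15 = -4

[DYJ]:[LYG] = -4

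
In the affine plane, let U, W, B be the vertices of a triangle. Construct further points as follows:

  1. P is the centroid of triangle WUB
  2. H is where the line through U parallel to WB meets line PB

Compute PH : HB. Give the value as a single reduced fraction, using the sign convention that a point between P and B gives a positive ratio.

Choose coordinates U = (0, 0), W = (1, 0), B = (0, 1).
1. P is the centroid of triangle WUB ⇒ P = (1/3, 1/3)
2. H is where the line through U parallel to WB meets line PB ⇒ H = (1, -1)
H = P + t·(B−P) with t = -2, so PH:HB = t:(1−t) = -2:3

PH:HB = -2/3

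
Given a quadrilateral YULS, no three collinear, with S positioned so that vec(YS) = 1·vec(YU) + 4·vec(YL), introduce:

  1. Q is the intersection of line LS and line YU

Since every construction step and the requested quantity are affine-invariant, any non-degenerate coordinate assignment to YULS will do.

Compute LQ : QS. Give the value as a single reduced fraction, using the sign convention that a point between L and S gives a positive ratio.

LQ:QS = -1/4

Work in coordinates with Y = (0, 0), U = (1, 0), L = (0, 1), S = (1, 4).
1. Q is the intersection of line LS and line YU ⇒ Q = (-1/3, 0)
Q = L + t·(S−L) with t = -1/3, so LQ:QS = t:(1−t) = -1/3:4/3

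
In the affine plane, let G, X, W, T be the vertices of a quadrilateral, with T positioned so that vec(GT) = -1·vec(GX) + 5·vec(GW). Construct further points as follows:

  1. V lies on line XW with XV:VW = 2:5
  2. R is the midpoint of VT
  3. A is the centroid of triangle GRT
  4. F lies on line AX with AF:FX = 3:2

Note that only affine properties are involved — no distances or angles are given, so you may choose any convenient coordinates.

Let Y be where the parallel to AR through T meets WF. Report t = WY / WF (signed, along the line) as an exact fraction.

t = -55/2

Choose coordinates G = (0, 0), X = (1, 0), W = (0, 1), T = (-1, 5).
1. V lies on line XW with XV:VW = 2:5 ⇒ V = (5/7, 2/7)
2. R is the midpoint of VT ⇒ R = (-1/7, 37/14)
3. A is the centroid of triangle GRT ⇒ A = (-8/21, 107/42)
4. F lies on line AX with AF:FX = 3:2 ⇒ F = (47/105, 107/105)
through T parallel to AR: direction (5/21, 2/21); meets WF at Y = (-517/42, 10/21)
Y = W + t·(F−W) with t = -55/2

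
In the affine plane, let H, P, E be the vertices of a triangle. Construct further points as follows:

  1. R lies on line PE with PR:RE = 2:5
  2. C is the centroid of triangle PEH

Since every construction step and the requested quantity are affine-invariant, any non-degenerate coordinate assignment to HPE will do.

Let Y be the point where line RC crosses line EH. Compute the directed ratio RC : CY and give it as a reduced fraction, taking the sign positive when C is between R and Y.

RC:CY = 8/7

Work in coordinates with H = (0, 0), P = (1, 0), E = (0, 1).
1. R lies on line PE with PR:RE = 2:5 ⇒ R = (5/7, 2/7)
2. C is the centroid of triangle PEH ⇒ C = (1/3, 1/3)
line RC meets EH at Y = (0, 3/8)
C = R + t·(Y−R) with t = 8/15, so RC:CY = 8/15:7/15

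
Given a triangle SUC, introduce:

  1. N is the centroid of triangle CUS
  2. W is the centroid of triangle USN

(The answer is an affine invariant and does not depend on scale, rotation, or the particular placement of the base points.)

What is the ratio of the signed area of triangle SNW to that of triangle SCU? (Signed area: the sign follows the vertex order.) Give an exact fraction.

[SNW]:[SCU] = 1/9

Choose coordinates S = (0, 0), U = (1, 0), C = (0, 1).
1. N is the centroid of triangle CUS ⇒ N = (1/3, 1/3)
2. W is the centroid of triangle USN ⇒ W = (4/9, 1/9)
2·[SNW] = -1/9, 2·[SCU] = -1
[SNW]:[SCU] = -1/9:-1 = 1/9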